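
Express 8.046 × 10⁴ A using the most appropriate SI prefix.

80.46 kA

= 80.46 × 10³ A; 10³ is kilo.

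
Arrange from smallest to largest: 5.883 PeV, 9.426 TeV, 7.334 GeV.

7.334 GeV < 9.426 TeV < 5.883 PeV

5.883 PeV = 5883000000000000 eV
9.426 TeV = 9426000000000 eV
7.334 GeV = 7334000000 eV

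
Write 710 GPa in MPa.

giga = 1e9, mega = 1e6; factor is 1e3.
710 × 1e3 = 710000

710000 MPa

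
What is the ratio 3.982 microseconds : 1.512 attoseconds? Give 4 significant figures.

(3.982e-6) / (1.512e-18) = 2.6336e12

2634000000000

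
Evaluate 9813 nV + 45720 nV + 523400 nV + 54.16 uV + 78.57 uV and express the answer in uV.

In uV:
  9813 nV = 9813e-3 uV = 9.813
  45720 nV = 45720e-3 uV = 45.72
  523400 nV = 523400e-3 uV = 523.4
  54.16 uV → 54.16
  78.57 uV → 78.57
Sum: 9.813 + 45.72 + 523.4 + 54.16 + 78.57 = 711.663

711.663 uV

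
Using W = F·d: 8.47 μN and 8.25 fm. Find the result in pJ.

8.47 × 10⁻⁶ × 8.25 × 10⁻¹⁵ = 69.8775 × 10⁻²¹ J

0.0000000698775 pJ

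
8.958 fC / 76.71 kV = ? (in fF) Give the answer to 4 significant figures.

(8.958 × 10^-15) / (76.71 × 10^3) = 0.116777 × 10^-18 F

0.0001168 fF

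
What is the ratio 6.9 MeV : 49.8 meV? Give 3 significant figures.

139000000

(6.9 × 10^6) / (49.8 × 10^-3) = 0.1386 × 10^9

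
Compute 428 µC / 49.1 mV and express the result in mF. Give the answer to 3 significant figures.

8.72 mF

(428e-6) / (49.1e-3) = 8.7169e-3 F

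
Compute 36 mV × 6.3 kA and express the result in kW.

0.2268 kW

36e-3 × 6.3e3 = 226.8 W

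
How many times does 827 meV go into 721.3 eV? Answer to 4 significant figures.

872.2

(721.3) / (827 × 10⁻³) = 0.87219 × 10³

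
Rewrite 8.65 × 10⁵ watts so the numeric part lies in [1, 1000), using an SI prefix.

= 865 × 10³ watts; 10³ is kilo.

865 kilowatts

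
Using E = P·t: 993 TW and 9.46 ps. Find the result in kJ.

9.39378 kJ

993 × 10¹² × 9.46 × 10⁻¹² = 9393.78 J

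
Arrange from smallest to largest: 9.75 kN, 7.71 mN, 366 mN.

9.75 kN = 9750 N
7.71 mN = 0.00771 N
366 mN = 0.366 N

7.71 mN < 366 mN < 9.75 kN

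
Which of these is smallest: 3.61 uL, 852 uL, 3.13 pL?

3.61 uL = 0.00000361 L
852 uL = 0.000852 L
3.13 pL = 0.00000000000313 L

3.13 pL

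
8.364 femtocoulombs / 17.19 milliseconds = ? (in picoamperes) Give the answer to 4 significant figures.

(8.364 × 10⁻¹⁵) / (17.19 × 10⁻³) = 0.486562 × 10⁻¹² A

0.4866 picoamperes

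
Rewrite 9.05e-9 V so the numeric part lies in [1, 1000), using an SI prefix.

9.05 nV

= 9.05e-9 V; 1e-9 is nano.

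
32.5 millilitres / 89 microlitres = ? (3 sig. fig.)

(32.5 × 10^-3) / (89 × 10^-6) = 0.3652 × 10^3

365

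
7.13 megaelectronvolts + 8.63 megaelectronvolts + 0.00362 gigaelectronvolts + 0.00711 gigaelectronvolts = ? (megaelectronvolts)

In megaelectronvolts:
  7.13 megaelectronvolts → 7.13
  8.63 megaelectronvolts → 8.63
  0.00362 gigaelectronvolts = 0.00362 × 10^3 megaelectronvolts = 3.62
  0.00711 gigaelectronvolts = 0.00711 × 10^3 megaelectronvolts = 7.11
Sum: 7.13 + 8.63 + 3.62 + 7.11 = 26.49

26.49 megaelectronvolts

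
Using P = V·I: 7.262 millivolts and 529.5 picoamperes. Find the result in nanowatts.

0.003845229 nanowatts

7.262e-3 × 529.5e-12 = 3845.229e-15 W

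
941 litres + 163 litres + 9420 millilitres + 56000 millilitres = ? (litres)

1169.42 litres

In litres:
  941 litres → 941
  163 litres → 163
  9420 millilitres = 9420e-3 litres = 9.42
  56000 millilitres = 56000e-3 litres = 56
Sum: 941 + 163 + 9.42 + 56 = 1169.42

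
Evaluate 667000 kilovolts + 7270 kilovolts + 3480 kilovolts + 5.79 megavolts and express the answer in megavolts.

683.54 megavolts

In megavolts:
  667000 kilovolts = 667000 × 10⁻³ megavolts = 667
  7270 kilovolts = 7270 × 10⁻³ megavolts = 7.27
  3480 kilovolts = 3480 × 10⁻³ megavolts = 3.48
  5.79 megavolts → 5.79
Sum: 667 + 7.27 + 3.48 + 5.79 = 683.54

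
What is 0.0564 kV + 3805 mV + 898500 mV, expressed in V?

In V:
  0.0564 kV = 0.0564 × 10^3 V = 56.4
  3805 mV = 3805 × 10^-3 V = 3.805
  898500 mV = 898500 × 10^-3 V = 898.5
Sum: 56.4 + 3.805 + 898.5 = 958.705

958.705 V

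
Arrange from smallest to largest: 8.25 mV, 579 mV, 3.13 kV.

8.25 mV = 0.00825 V
579 mV = 0.579 V
3.13 kV = 3130 V

8.25 mV < 579 mV < 3.13 kV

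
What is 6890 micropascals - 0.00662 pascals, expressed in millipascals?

0.27 millipascals

In millipascals:
  6890 micropascals = 6890e-3 millipascals = 6.89
  0.00662 pascals = 0.00662e3 millipascals = 6.62
Difference: 6.89 - 6.62 = 0.27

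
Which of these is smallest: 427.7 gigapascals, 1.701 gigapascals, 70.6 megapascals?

427.7 gigapascals = 427700000000 pascals
1.701 gigapascals = 1701000000 pascals
70.6 megapascals = 70600000 pascals

70.6 megapascals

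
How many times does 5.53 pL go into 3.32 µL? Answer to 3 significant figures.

600000

(3.32 × 10⁻⁶) / (5.53 × 10⁻¹²) = 0.6004 × 10⁶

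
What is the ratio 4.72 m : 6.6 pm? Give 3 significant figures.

(4.72) / (6.6 × 10^-12) = 0.7152 × 10^12

715000000000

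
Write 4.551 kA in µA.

kilo = 10^3, micro = 10^-6; factor is 10^9.
4.551 × 10^9 = 4551000000

4551000000 µA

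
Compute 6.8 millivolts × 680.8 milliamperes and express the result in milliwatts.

4.62944 milliwatts

6.8e-3 × 680.8e-3 = 4629.44e-6 W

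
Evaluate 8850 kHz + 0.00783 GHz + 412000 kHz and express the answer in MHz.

428.68 MHz

In MHz:
  8850 kHz = 8850 × 10^-3 MHz = 8.85
  0.00783 GHz = 0.00783 × 10^3 MHz = 7.83
  412000 kHz = 412000 × 10^-3 MHz = 412
Sum: 8.85 + 7.83 + 412 = 428.68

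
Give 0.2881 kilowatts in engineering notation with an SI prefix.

= 288.1 watts; mantissa already in [1, 1000).

288.1 watts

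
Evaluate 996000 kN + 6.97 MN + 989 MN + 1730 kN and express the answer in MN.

1993.7 MN

In MN:
  996000 kN = 996000e-3 MN = 996
  6.97 MN → 6.97
  989 MN → 989
  1730 kN = 1730e-3 MN = 1.73
Sum: 996 + 6.97 + 989 + 1.73 = 1993.7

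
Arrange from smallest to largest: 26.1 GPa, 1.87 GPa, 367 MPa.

367 MPa < 1.87 GPa < 26.1 GPa

26.1 GPa = 26100000000 Pa
1.87 GPa = 1870000000 Pa
367 MPa = 367000000 Pa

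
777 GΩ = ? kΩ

giga = 10⁹, kilo = 10³; factor is 10⁶.
777 × 10⁶ = 777000000

777000000 kΩ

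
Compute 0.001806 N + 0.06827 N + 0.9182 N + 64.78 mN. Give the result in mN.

In mN:
  0.001806 N = 0.001806 × 10³ mN = 1.806
  0.06827 N = 0.06827 × 10³ mN = 68.27
  0.9182 N = 0.9182 × 10³ mN = 918.2
  64.78 mN → 64.78
Sum: 1.806 + 68.27 + 918.2 + 64.78 = 1053.056

1053.056 mN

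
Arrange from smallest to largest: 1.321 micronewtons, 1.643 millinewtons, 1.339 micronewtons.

1.321 micronewtons = 0.000001321 newtons
1.643 millinewtons = 0.001643 newtons
1.339 micronewtons = 0.000001339 newtons

1.321 micronewtons < 1.339 micronewtons < 1.643 millinewtons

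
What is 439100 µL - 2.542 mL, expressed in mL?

In mL:
  439100 µL = 439100e-3 mL = 439.1
  2.542 mL → 2.542
Difference: 439.1 - 2.542 = 436.558

436.558 mL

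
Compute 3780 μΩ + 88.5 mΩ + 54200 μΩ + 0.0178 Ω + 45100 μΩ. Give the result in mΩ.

In mΩ:
  3780 μΩ = 3780 × 10^-3 mΩ = 3.78
  88.5 mΩ → 88.5
  54200 μΩ = 54200 × 10^-3 mΩ = 54.2
  0.0178 Ω = 0.0178 × 10^3 mΩ = 17.8
  45100 μΩ = 45100 × 10^-3 mΩ = 45.1
Sum: 3.78 + 88.5 + 54.2 + 17.8 + 45.1 = 209.38

209.38 mΩ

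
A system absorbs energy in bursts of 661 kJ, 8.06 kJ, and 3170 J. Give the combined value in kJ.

In kJ:
  661 kJ → 661
  8.06 kJ → 8.06
  3170 J = 3170e-3 kJ = 3.17
Sum: 661 + 8.06 + 3.17 = 672.23

672.23 kJ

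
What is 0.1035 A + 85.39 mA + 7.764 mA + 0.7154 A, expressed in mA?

In mA:
  0.1035 A = 0.1035 × 10^3 mA = 103.5
  85.39 mA → 85.39
  7.764 mA → 7.764
  0.7154 A = 0.7154 × 10^3 mA = 715.4
Sum: 103.5 + 85.39 + 7.764 + 715.4 = 912.054

912.054 mA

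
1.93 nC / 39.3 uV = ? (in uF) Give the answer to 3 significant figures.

(1.93e-9) / (39.3e-6) = 0.049109e-3 F

49.1 uF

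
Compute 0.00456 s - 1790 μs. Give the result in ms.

In ms:
  0.00456 s = 0.00456 × 10³ ms = 4.56
  1790 μs = 1790 × 10⁻³ ms = 1.79
Difference: 4.56 - 1.79 = 2.77

2.77 ms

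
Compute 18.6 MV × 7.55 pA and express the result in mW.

18.6 × 10^6 × 7.55 × 10^-12 = 140.43 × 10^-6 W

0.14043 mW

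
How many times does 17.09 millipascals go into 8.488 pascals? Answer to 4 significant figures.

496.7

(8.488) / (17.09 × 10⁻³) = 0.49666 × 10³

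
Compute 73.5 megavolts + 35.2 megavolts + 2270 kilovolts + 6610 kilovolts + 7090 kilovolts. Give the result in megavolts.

124.67 megavolts

In megavolts:
  73.5 megavolts → 73.5
  35.2 megavolts → 35.2
  2270 kilovolts = 2270 × 10^-3 megavolts = 2.27
  6610 kilovolts = 6610 × 10^-3 megavolts = 6.61
  7090 kilovolts = 7090 × 10^-3 megavolts = 7.09
Sum: 73.5 + 35.2 + 2.27 + 6.61 + 7.09 = 124.67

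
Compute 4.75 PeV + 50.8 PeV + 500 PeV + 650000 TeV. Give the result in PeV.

In PeV:
  4.75 PeV → 4.75
  50.8 PeV → 50.8
  500 PeV → 500
  650000 TeV = 650000 × 10⁻³ PeV = 650
Sum: 4.75 + 50.8 + 500 + 650 = 1205.55

1205.55 PeV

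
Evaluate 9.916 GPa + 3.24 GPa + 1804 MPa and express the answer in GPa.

In GPa:
  9.916 GPa → 9.916
  3.24 GPa → 3.24
  1804 MPa = 1804 × 10^-3 GPa = 1.804
Sum: 9.916 + 3.24 + 1.804 = 14.96

14.96 GPa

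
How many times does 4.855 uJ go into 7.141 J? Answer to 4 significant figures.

1471000

(7.141) / (4.855 × 10⁻⁶) = 1.4709 × 10⁶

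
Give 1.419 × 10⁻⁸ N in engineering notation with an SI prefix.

14.19 nN

= 14.19 × 10⁻⁹ N; 10⁻⁹ is nano.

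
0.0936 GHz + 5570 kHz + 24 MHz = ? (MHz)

In MHz:
  0.0936 GHz = 0.0936 × 10³ MHz = 93.6
  5570 kHz = 5570 × 10⁻³ MHz = 5.57
  24 MHz → 24
Sum: 93.6 + 5.57 + 24 = 123.17

123.17 MHz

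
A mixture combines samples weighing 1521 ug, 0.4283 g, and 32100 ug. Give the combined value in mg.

461.921 mg

In mg:
  1521 ug = 1521 × 10⁻³ mg = 1.521
  0.4283 g = 0.4283 × 10³ mg = 428.3
  32100 ug = 32100 × 10⁻³ mg = 32.1
Sum: 1.521 + 428.3 + 32.1 = 461.921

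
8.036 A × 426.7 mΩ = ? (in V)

8.036 × 426.7 × 10⁻³ = 3428.9612 × 10⁻³ V

3.4289612 V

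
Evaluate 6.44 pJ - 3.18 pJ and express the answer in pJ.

3.26 pJ

In pJ:
  6.44 pJ → 6.44
  3.18 pJ → 3.18
Difference: 6.44 - 3.18 = 3.26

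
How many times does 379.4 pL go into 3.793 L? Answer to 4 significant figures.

(3.793) / (379.4 × 10⁻¹²) = 0.0099974 × 10¹²

9997000000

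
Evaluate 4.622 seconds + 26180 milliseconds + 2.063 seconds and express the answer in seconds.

In seconds:
  4.622 seconds → 4.622
  26180 milliseconds = 26180 × 10^-3 seconds = 26.18
  2.063 seconds → 2.063
Sum: 4.622 + 26.18 + 2.063 = 32.865

32.865 seconds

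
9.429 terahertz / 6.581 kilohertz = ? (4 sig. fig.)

(9.429e12) / (6.581e3) = 1.4328e9

1433000000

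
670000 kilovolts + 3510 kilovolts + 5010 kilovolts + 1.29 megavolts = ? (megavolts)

In megavolts:
  670000 kilovolts = 670000e-3 megavolts = 670
  3510 kilovolts = 3510e-3 megavolts = 3.51
  5010 kilovolts = 5010e-3 megavolts = 5.01
  1.29 megavolts → 1.29
Sum: 670 + 3.51 + 5.01 + 1.29 = 679.81

679.81 megavolts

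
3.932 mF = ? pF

milli = 1e-3, pico = 1e-12; factor is 1e9.
3.932 × 1e9 = 3932000000

3932000000 pF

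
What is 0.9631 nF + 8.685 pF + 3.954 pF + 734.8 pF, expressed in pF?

1710.539 pF

In pF:
  0.9631 nF = 0.9631 × 10³ pF = 963.1
  8.685 pF → 8.685
  3.954 pF → 3.954
  734.8 pF → 734.8
Sum: 963.1 + 8.685 + 3.954 + 734.8 = 1710.539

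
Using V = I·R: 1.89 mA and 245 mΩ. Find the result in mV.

1.89 × 10⁻³ × 245 × 10⁻³ = 463.05 × 10⁻⁶ V

0.46305 mV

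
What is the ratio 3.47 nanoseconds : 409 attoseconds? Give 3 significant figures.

8480000

(3.47 × 10^-9) / (409 × 10^-18) = 0.008484 × 10^9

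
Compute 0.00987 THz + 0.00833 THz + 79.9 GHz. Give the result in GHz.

98.1 GHz

In GHz:
  0.00987 THz = 0.00987 × 10³ GHz = 9.87
  0.00833 THz = 0.00833 × 10³ GHz = 8.33
  79.9 GHz → 79.9
Sum: 9.87 + 8.33 + 79.9 = 98.1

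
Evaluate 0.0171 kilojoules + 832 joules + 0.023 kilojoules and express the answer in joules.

872.1 joules

In joules:
  0.0171 kilojoules = 0.0171 × 10^3 joules = 17.1
  832 joules → 832
  0.023 kilojoules = 0.023 × 10^3 joules = 23
Sum: 17.1 + 832 + 23 = 872.1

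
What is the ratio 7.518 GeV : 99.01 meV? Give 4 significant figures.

75930000000

(7.518 × 10^9) / (99.01 × 10^-3) = 0.075932 × 10^12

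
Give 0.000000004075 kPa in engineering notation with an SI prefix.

= 4.075 × 10⁻⁶ Pa; 10⁻⁶ is micro.

4.075 μPa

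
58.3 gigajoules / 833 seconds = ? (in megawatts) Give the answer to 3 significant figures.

70.0 megawatts

(58.3 × 10^9) / (833) = 0.069988 × 10^9 W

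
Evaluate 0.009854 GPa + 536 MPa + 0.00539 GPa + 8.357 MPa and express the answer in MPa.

559.601 MPa

In MPa:
  0.009854 GPa = 0.009854e3 MPa = 9.854
  536 MPa → 536
  0.00539 GPa = 0.00539e3 MPa = 5.39
  8.357 MPa → 8.357
Sum: 9.854 + 536 + 5.39 + 8.357 = 559.601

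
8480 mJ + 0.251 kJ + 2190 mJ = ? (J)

261.67 J

In J:
  8480 mJ = 8480 × 10^-3 J = 8.48
  0.251 kJ = 0.251 × 10^3 J = 251
  2190 mJ = 2190 × 10^-3 J = 2.19
Sum: 8.48 + 251 + 2.19 = 261.67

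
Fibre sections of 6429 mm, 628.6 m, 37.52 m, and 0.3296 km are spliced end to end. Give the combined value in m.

1002.149 m

In m:
  6429 mm = 6429e-3 m = 6.429
  628.6 m → 628.6
  37.52 m → 37.52
  0.3296 km = 0.3296e3 m = 329.6
Sum: 6.429 + 628.6 + 37.52 + 329.6 = 1002.149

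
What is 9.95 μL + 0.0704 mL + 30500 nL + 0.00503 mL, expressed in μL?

115.88 μL

In μL:
  9.95 μL → 9.95
  0.0704 mL = 0.0704 × 10^3 μL = 70.4
  30500 nL = 30500 × 10^-3 μL = 30.5
  0.00503 mL = 0.00503 × 10^3 μL = 5.03
Sum: 9.95 + 70.4 + 30.5 + 5.03 = 115.88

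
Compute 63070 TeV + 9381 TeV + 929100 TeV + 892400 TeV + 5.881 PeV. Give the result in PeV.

1899.832 PeV

In PeV:
  63070 TeV = 63070 × 10⁻³ PeV = 63.07
  9381 TeV = 9381 × 10⁻³ PeV = 9.381
  929100 TeV = 929100 × 10⁻³ PeV = 929.1
  892400 TeV = 892400 × 10⁻³ PeV = 892.4
  5.881 PeV → 5.881
Sum: 63.07 + 9.381 + 929.1 + 892.4 + 5.881 = 1899.832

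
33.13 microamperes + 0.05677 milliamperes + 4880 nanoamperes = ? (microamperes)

94.78 microamperes

In microamperes:
  33.13 microamperes → 33.13
  0.05677 milliamperes = 0.05677 × 10³ microamperes = 56.77
  4880 nanoamperes = 4880 × 10⁻³ microamperes = 4.88
Sum: 33.13 + 56.77 + 4.88 = 94.78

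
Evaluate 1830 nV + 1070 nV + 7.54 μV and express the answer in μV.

In μV:
  1830 nV = 1830e-3 μV = 1.83
  1070 nV = 1070e-3 μV = 1.07
  7.54 μV → 7.54
Sum: 1.83 + 1.07 + 7.54 = 10.44

10.44 μV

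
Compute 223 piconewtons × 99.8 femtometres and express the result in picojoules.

223 × 10^-12 × 99.8 × 10^-15 = 22255.4 × 10^-27 J

0.0000000000222554 picojoules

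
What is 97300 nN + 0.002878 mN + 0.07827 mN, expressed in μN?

In μN:
  97300 nN = 97300e-3 μN = 97.3
  0.002878 mN = 0.002878e3 μN = 2.878
  0.07827 mN = 0.07827e3 μN = 78.27
Sum: 97.3 + 2.878 + 78.27 = 178.448

178.448 μN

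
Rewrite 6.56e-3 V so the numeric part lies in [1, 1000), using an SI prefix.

= 6.56e-3 V; 1e-3 is milli.

6.56 mV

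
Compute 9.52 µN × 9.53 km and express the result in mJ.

9.52 × 10^-6 × 9.53 × 10^3 = 90.7256 × 10^-3 J

90.7256 mJ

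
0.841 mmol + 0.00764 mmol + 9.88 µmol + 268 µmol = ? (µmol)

In µmol:
  0.841 mmol = 0.841e3 µmol = 841
  0.00764 mmol = 0.00764e3 µmol = 7.64
  9.88 µmol → 9.88
  268 µmol → 268
Sum: 841 + 7.64 + 9.88 + 268 = 1126.52

1126.52 µmol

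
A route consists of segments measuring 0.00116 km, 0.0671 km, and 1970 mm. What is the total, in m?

In m:
  0.00116 km = 0.00116 × 10^3 m = 1.16
  0.0671 km = 0.0671 × 10^3 m = 67.1
  1970 mm = 1970 × 10^-3 m = 1.97
Sum: 1.16 + 67.1 + 1.97 = 70.23

70.23 m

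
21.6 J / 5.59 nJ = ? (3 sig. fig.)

3860000000

(21.6) / (5.59 × 10^-9) = 3.864 × 10^9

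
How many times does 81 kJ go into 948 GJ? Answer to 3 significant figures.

(948 × 10^9) / (81 × 10^3) = 11.7 × 10^6

11700000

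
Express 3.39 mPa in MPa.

milli = 1e-3, mega = 1e6; factor is 1e-9.
3.39 × 1e-9 = 0.00000000339

0.00000000339 MPa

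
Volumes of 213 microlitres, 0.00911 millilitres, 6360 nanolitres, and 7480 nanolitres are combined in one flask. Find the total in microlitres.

In microlitres:
  213 microlitres → 213
  0.00911 millilitres = 0.00911e3 microlitres = 9.11
  6360 nanolitres = 6360e-3 microlitres = 6.36
  7480 nanolitres = 7480e-3 microlitres = 7.48
Sum: 213 + 9.11 + 6.36 + 7.48 = 235.95

235.95 microlitres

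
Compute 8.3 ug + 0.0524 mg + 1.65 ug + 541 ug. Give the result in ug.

In ug:
  8.3 ug → 8.3
  0.0524 mg = 0.0524 × 10^3 ug = 52.4
  1.65 ug → 1.65
  541 ug → 541
Sum: 8.3 + 52.4 + 1.65 + 541 = 603.35

603.35 ug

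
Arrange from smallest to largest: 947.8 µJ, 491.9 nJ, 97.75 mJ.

947.8 µJ = 0.0009478 J
491.9 nJ = 0.0000004919 J
97.75 mJ = 0.09775 J

491.9 nJ < 947.8 µJ < 97.75 mJ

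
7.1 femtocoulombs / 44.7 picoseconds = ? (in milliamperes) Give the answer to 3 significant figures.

(7.1 × 10^-15) / (44.7 × 10^-12) = 0.15884 × 10^-3 A

0.159 milliamperes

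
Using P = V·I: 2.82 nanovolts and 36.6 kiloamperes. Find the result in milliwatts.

2.82 × 10^-9 × 36.6 × 10^3 = 103.212 × 10^-6 W

0.103212 milliwatts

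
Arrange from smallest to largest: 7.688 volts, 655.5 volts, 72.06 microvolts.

7.688 volts = 7.688 volts
655.5 volts = 655.5 volts
72.06 microvolts = 0.00007206 volts

72.06 microvolts < 7.688 volts < 655.5 volts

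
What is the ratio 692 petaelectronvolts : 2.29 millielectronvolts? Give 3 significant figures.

(692e15) / (2.29e-3) = 302.2e18

302000000000000000000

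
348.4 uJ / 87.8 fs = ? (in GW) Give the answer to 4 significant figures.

(348.4e-6) / (87.8e-15) = 3.96811e9 W

3.968 GW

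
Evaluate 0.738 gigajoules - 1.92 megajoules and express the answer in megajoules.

In megajoules:
  0.738 gigajoules = 0.738e3 megajoules = 738
  1.92 megajoules → 1.92
Difference: 738 - 1.92 = 736.08

736.08 megajoules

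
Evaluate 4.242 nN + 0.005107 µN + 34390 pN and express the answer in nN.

In nN:
  4.242 nN → 4.242
  0.005107 µN = 0.005107e3 nN = 5.107
  34390 pN = 34390e-3 nN = 34.39
Sum: 4.242 + 5.107 + 34.39 = 43.739

43.739 nN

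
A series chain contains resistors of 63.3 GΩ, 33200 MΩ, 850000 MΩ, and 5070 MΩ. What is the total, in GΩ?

In GΩ:
  63.3 GΩ → 63.3
  33200 MΩ = 33200e-3 GΩ = 33.2
  850000 MΩ = 850000e-3 GΩ = 850
  5070 MΩ = 5070e-3 GΩ = 5.07
Sum: 63.3 + 33.2 + 850 + 5.07 = 951.57

951.57 GΩ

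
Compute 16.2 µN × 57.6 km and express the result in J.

16.2 × 10⁻⁶ × 57.6 × 10³ = 933.12 × 10⁻³ J

0.93312 J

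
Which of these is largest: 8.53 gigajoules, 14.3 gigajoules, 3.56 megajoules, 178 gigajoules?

178 gigajoules

8.53 gigajoules = 8530000000 joules
14.3 gigajoules = 14300000000 joules
3.56 megajoules = 3560000 joules
178 gigajoules = 178000000000 joules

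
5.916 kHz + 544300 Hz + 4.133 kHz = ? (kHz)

In kHz:
  5.916 kHz → 5.916
  544300 Hz = 544300 × 10^-3 kHz = 544.3
  4.133 kHz → 4.133
Sum: 5.916 + 544.3 + 4.133 = 554.349

554.349 kHz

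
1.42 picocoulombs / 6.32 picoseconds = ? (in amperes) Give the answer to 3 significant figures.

(1.42e-12) / (6.32e-12) = 0.22468 A

0.225 amperes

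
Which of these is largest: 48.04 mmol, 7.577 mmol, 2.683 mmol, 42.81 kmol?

48.04 mmol = 0.04804 mol
7.577 mmol = 0.007577 mol
2.683 mmol = 0.002683 mol
42.81 kmol = 42810 mol

42.81 kmol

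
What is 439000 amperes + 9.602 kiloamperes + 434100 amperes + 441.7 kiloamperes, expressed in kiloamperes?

In kiloamperes:
  439000 amperes = 439000e-3 kiloamperes = 439
  9.602 kiloamperes → 9.602
  434100 amperes = 434100e-3 kiloamperes = 434.1
  441.7 kiloamperes → 441.7
Sum: 439 + 9.602 + 434.1 + 441.7 = 1324.402

1324.402 kiloamperes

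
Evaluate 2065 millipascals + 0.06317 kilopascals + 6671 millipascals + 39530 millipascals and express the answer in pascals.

111.436 pascals

In pascals:
  2065 millipascals = 2065e-3 pascals = 2.065
  0.06317 kilopascals = 0.06317e3 pascals = 63.17
  6671 millipascals = 6671e-3 pascals = 6.671
  39530 millipascals = 39530e-3 pascals = 39.53
Sum: 2.065 + 63.17 + 6.671 + 39.53 = 111.436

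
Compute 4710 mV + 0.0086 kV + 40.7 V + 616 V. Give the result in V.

670.01 V

In V:
  4710 mV = 4710e-3 V = 4.71
  0.0086 kV = 0.0086e3 V = 8.6
  40.7 V → 40.7
  616 V → 616
Sum: 4.71 + 8.6 + 40.7 + 616 = 670.01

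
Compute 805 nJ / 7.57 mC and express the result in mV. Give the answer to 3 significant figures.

(805 × 10⁻⁹) / (7.57 × 10⁻³) = 106.34 × 10⁻⁶ V

0.106 mV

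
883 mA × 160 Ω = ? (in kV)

883 × 10⁻³ × 160 = 141280 × 10⁻³ V

0.14128 kV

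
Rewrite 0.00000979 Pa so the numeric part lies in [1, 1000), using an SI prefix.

9.79 µPa

= 9.79 × 10^-6 Pa; 10^-6 is micro.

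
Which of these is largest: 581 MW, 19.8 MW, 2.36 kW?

581 MW = 581000000 W
19.8 MW = 19800000 W
2.36 kW = 2360 W

581 MW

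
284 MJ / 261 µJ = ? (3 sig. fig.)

(284 × 10^6) / (261 × 10^-6) = 1.088 × 10^12

1090000000000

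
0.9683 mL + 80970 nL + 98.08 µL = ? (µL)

In µL:
  0.9683 mL = 0.9683 × 10³ µL = 968.3
  80970 nL = 80970 × 10⁻³ µL = 80.97
  98.08 µL → 98.08
Sum: 968.3 + 80.97 + 98.08 = 1147.35

1147.35 µL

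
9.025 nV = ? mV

0.000009025 mV

nano = 10⁻⁹, milli = 10⁻³; factor is 10⁻⁶.
9.025 × 10⁻⁶ = 0.000009025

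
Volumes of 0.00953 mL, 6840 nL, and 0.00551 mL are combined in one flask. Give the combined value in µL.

In µL:
  0.00953 mL = 0.00953e3 µL = 9.53
  6840 nL = 6840e-3 µL = 6.84
  0.00551 mL = 0.00551e3 µL = 5.51
Sum: 9.53 + 6.84 + 5.51 = 21.88

21.88 µL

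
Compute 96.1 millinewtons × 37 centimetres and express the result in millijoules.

96.1e-3 × 37e-2 = 3555.7e-5 J

35.557 millijoules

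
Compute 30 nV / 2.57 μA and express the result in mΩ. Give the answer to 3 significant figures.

(30e-9) / (2.57e-6) = 11.673e-3 Ω

11.7 mΩ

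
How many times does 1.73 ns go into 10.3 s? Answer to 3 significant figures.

5950000000

(10.3) / (1.73 × 10^-9) = 5.954 × 10^9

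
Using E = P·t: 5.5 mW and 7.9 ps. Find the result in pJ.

5.5e-3 × 7.9e-12 = 43.45e-15 J

0.04345 pJ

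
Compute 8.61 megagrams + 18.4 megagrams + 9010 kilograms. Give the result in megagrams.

36.02 megagrams

In megagrams:
  8.61 megagrams → 8.61
  18.4 megagrams → 18.4
  9010 kilograms = 9010 × 10⁻³ megagrams = 9.01
Sum: 8.61 + 18.4 + 9.01 = 36.02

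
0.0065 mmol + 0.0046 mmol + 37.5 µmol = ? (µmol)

In µmol:
  0.0065 mmol = 0.0065e3 µmol = 6.5
  0.0046 mmol = 0.0046e3 µmol = 4.6
  37.5 µmol → 37.5
Sum: 6.5 + 4.6 + 37.5 = 48.6

48.6 µmol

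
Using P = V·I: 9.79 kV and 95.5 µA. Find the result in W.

9.79 × 10³ × 95.5 × 10⁻⁶ = 934.945 × 10⁻³ W

0.934945 W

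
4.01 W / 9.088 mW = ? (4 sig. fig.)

441.2

(4.01) / (9.088e-3) = 0.44124e3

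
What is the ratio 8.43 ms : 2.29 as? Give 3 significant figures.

3680000000000000

(8.43 × 10^-3) / (2.29 × 10^-18) = 3.681 × 10^15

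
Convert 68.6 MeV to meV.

mega = 10⁶, milli = 10⁻³; factor is 10⁹.
68.6 × 10⁹ = 68600000000

68600000000 meV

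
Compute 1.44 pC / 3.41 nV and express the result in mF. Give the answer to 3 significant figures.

(1.44 × 10^-12) / (3.41 × 10^-9) = 0.42229 × 10^-3 F

0.422 mF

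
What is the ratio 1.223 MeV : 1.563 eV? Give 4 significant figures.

782500

(1.223e6) / (1.563) = 0.78247e6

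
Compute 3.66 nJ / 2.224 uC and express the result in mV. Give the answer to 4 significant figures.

(3.66 × 10^-9) / (2.224 × 10^-6) = 1.64568 × 10^-3 V

1.646 mV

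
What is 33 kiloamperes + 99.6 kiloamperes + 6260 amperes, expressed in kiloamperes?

138.86 kiloamperes

In kiloamperes:
  33 kiloamperes → 33
  99.6 kiloamperes → 99.6
  6260 amperes = 6260e-3 kiloamperes = 6.26
Sum: 33 + 99.6 + 6.26 = 138.86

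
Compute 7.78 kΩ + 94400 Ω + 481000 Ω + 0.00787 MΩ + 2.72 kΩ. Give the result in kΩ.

In kΩ:
  7.78 kΩ → 7.78
  94400 Ω = 94400e-3 kΩ = 94.4
  481000 Ω = 481000e-3 kΩ = 481
  0.00787 MΩ = 0.00787e3 kΩ = 7.87
  2.72 kΩ → 2.72
Sum: 7.78 + 94.4 + 481 + 7.87 + 2.72 = 593.77

593.77 kΩ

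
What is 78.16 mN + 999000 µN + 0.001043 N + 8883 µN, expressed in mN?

In mN:
  78.16 mN → 78.16
  999000 µN = 999000e-3 mN = 999
  0.001043 N = 0.001043e3 mN = 1.043
  8883 µN = 8883e-3 mN = 8.883
Sum: 78.16 + 999 + 1.043 + 8.883 = 1087.086

1087.086 mN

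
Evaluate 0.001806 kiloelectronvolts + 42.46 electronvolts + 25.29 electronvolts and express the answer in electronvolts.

69.556 electronvolts

In electronvolts:
  0.001806 kiloelectronvolts = 0.001806 × 10³ electronvolts = 1.806
  42.46 electronvolts → 42.46
  25.29 electronvolts → 25.29
Sum: 1.806 + 42.46 + 25.29 = 69.556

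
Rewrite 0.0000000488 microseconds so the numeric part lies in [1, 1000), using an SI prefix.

48.8 femtoseconds

= 48.8e-15 seconds; 1e-15 is femto.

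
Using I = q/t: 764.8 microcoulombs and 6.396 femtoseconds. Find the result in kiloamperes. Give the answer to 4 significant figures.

119600000 kiloamperes

(764.8 × 10^-6) / (6.396 × 10^-15) = 119.575 × 10^9 A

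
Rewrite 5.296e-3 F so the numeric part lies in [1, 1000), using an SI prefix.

5.296 mF

= 5.296e-3 F; 1e-3 is milli.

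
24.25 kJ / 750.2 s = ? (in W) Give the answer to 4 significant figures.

(24.25 × 10^3) / (750.2) = 0.0323247 × 10^3 W

32.32 W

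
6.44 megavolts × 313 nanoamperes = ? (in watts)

6.44 × 10^6 × 313 × 10^-9 = 2015.72 × 10^-3 W

2.01572 watts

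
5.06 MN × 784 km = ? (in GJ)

3967.04 GJ

5.06 × 10⁶ × 784 × 10³ = 3967.04 × 10⁹ J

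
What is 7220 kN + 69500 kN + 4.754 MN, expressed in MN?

81.474 MN

In MN:
  7220 kN = 7220 × 10^-3 MN = 7.22
  69500 kN = 69500 × 10^-3 MN = 69.5
  4.754 MN → 4.754
Sum: 7.22 + 69.5 + 4.754 = 81.474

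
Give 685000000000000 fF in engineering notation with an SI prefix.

= 685 × 10⁻³ F; 10⁻³ is milli.

685 mF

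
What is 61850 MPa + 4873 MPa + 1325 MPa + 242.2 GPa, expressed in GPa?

310.248 GPa

In GPa:
  61850 MPa = 61850 × 10⁻³ GPa = 61.85
  4873 MPa = 4873 × 10⁻³ GPa = 4.873
  1325 MPa = 1325 × 10⁻³ GPa = 1.325
  242.2 GPa → 242.2
Sum: 61.85 + 4.873 + 1.325 + 242.2 = 310.248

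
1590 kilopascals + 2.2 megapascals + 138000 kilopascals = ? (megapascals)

141.79 megapascals

In megapascals:
  1590 kilopascals = 1590e-3 megapascals = 1.59
  2.2 megapascals → 2.2
  138000 kilopascals = 138000e-3 megapascals = 138
Sum: 1.59 + 2.2 + 138 = 141.79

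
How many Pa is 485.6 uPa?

0.0004856 Pa

micro = 10^-6, (no prefix) = 10^0; factor is 10^-6.
485.6 × 10^-6 = 0.0004856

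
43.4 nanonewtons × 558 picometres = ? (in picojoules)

43.4 × 10^-9 × 558 × 10^-12 = 24217.2 × 10^-21 J

0.0000242172 picojoules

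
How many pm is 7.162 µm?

micro = 10^-6, pico = 10^-12; factor is 10^6.
7.162 × 10^6 = 7162000

7162000 pm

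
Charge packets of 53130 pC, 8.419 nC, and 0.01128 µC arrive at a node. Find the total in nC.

In nC:
  53130 pC = 53130 × 10^-3 nC = 53.13
  8.419 nC → 8.419
  0.01128 µC = 0.01128 × 10^3 nC = 11.28
Sum: 53.13 + 8.419 + 11.28 = 72.829

72.829 nC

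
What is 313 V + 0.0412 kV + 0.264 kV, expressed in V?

618.2 V

In V:
  313 V → 313
  0.0412 kV = 0.0412 × 10³ V = 41.2
  0.264 kV = 0.264 × 10³ V = 264
Sum: 313 + 41.2 + 264 = 618.2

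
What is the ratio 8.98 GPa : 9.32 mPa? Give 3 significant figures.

964000000000

(8.98e9) / (9.32e-3) = 0.9635e12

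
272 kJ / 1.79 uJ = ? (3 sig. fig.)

152000000000

(272 × 10³) / (1.79 × 10⁻⁶) = 152 × 10⁹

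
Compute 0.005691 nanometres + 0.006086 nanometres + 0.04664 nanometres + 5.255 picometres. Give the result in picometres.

63.672 picometres

In picometres:
  0.005691 nanometres = 0.005691e3 picometres = 5.691
  0.006086 nanometres = 0.006086e3 picometres = 6.086
  0.04664 nanometres = 0.04664e3 picometres = 46.64
  5.255 picometres → 5.255
Sum: 5.691 + 6.086 + 46.64 + 5.255 = 63.672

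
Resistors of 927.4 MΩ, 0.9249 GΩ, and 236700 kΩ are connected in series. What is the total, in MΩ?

2089 MΩ

In MΩ:
  927.4 MΩ → 927.4
  0.9249 GΩ = 0.9249 × 10³ MΩ = 924.9
  236700 kΩ = 236700 × 10⁻³ MΩ = 236.7
Sum: 927.4 + 924.9 + 236.7 = 2089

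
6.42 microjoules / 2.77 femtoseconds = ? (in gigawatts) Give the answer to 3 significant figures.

(6.42 × 10^-6) / (2.77 × 10^-15) = 2.3177 × 10^9 W

2.32 gigawatts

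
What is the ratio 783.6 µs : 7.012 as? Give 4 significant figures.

111800000000000

(783.6 × 10⁻⁶) / (7.012 × 10⁻¹⁸) = 111.75 × 10¹²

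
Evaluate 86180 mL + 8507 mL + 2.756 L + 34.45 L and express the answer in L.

In L:
  86180 mL = 86180 × 10^-3 L = 86.18
  8507 mL = 8507 × 10^-3 L = 8.507
  2.756 L → 2.756
  34.45 L → 34.45
Sum: 86.18 + 8.507 + 2.756 + 34.45 = 131.893

131.893 L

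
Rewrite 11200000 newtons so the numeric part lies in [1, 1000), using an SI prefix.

= 11.2 × 10⁶ newtons; 10⁶ is mega.

11.2 meganewtons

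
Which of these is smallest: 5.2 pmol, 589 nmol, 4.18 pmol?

5.2 pmol = 0.0000000000052 mol
589 nmol = 0.000000589 mol
4.18 pmol = 0.00000000000418 mol

4.18 pmol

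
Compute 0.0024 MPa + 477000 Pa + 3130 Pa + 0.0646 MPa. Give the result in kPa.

547.13 kPa

In kPa:
  0.0024 MPa = 0.0024e3 kPa = 2.4
  477000 Pa = 477000e-3 kPa = 477
  3130 Pa = 3130e-3 kPa = 3.13
  0.0646 MPa = 0.0646e3 kPa = 64.6
Sum: 2.4 + 477 + 3.13 + 64.6 = 547.13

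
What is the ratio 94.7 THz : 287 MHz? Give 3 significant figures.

330000

(94.7e12) / (287e6) = 0.33e6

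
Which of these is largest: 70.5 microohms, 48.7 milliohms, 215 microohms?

70.5 microohms = 0.0000705 ohms
48.7 milliohms = 0.0487 ohms
215 microohms = 0.000215 ohms

48.7 milliohms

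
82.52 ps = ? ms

0.00000008252 ms

pico = 10^-12, milli = 10^-3; factor is 10^-9.
82.52 × 10^-9 = 0.00000008252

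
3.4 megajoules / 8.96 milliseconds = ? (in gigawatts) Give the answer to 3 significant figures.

(3.4 × 10^6) / (8.96 × 10^-3) = 0.37946 × 10^9 W

0.379 gigawatts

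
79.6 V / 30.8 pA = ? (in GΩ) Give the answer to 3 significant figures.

(79.6) / (30.8 × 10⁻¹²) = 2.5844 × 10¹² Ω

2580 GΩ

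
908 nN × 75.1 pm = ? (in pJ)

0.0000681908 pJ

908 × 10^-9 × 75.1 × 10^-12 = 68190.8 × 10^-21 J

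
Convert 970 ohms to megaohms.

(no prefix) = 10^0, mega = 10^6; factor is 10^-6.
970 × 10^-6 = 0.00097

0.00097 megaohms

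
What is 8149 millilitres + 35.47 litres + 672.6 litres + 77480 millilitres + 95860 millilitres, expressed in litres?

In litres:
  8149 millilitres = 8149e-3 litres = 8.149
  35.47 litres → 35.47
  672.6 litres → 672.6
  77480 millilitres = 77480e-3 litres = 77.48
  95860 millilitres = 95860e-3 litres = 95.86
Sum: 8.149 + 35.47 + 672.6 + 77.48 + 95.86 = 889.559

889.559 litres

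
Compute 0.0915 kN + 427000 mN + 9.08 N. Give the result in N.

527.58 N

In N:
  0.0915 kN = 0.0915 × 10^3 N = 91.5
  427000 mN = 427000 × 10^-3 N = 427
  9.08 N → 9.08
Sum: 91.5 + 427 + 9.08 = 527.58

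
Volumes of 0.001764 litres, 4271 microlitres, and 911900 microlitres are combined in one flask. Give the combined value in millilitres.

917.935 millilitres

In millilitres:
  0.001764 litres = 0.001764e3 millilitres = 1.764
  4271 microlitres = 4271e-3 millilitres = 4.271
  911900 microlitres = 911900e-3 millilitres = 911.9
Sum: 1.764 + 4.271 + 911.9 = 917.935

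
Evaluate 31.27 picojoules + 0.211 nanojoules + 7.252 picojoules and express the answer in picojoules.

In picojoules:
  31.27 picojoules → 31.27
  0.211 nanojoules = 0.211e3 picojoules = 211
  7.252 picojoules → 7.252
Sum: 31.27 + 211 + 7.252 = 249.522

249.522 picojoules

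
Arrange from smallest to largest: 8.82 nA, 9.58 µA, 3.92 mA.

8.82 nA < 9.58 µA < 3.92 mA

8.82 nA = 0.00000000882 A
9.58 µA = 0.00000958 A
3.92 mA = 0.00392 A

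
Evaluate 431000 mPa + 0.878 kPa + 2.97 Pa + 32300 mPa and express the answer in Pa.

1344.27 Pa

In Pa:
  431000 mPa = 431000 × 10⁻³ Pa = 431
  0.878 kPa = 0.878 × 10³ Pa = 878
  2.97 Pa → 2.97
  32300 mPa = 32300 × 10⁻³ Pa = 32.3
Sum: 431 + 878 + 2.97 + 32.3 = 1344.27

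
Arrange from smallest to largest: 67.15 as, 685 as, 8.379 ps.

67.15 as = 0.00000000000000006715 s
685 as = 0.000000000000000685 s
8.379 ps = 0.000000000008379 s

67.15 as < 685 as < 8.379 ps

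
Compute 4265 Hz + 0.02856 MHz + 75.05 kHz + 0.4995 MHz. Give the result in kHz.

607.375 kHz

In kHz:
  4265 Hz = 4265 × 10⁻³ kHz = 4.265
  0.02856 MHz = 0.02856 × 10³ kHz = 28.56
  75.05 kHz → 75.05
  0.4995 MHz = 0.4995 × 10³ kHz = 499.5
Sum: 4.265 + 28.56 + 75.05 + 499.5 = 607.375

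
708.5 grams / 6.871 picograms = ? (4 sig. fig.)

(708.5) / (6.871e-12) = 103.11e12

103100000000000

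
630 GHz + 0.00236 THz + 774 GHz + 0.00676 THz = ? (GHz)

1413.12 GHz

In GHz:
  630 GHz → 630
  0.00236 THz = 0.00236 × 10³ GHz = 2.36
  774 GHz → 774
  0.00676 THz = 0.00676 × 10³ GHz = 6.76
Sum: 630 + 2.36 + 774 + 6.76 = 1413.12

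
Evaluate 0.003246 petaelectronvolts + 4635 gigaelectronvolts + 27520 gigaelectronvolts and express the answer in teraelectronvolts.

35.401 teraelectronvolts

In teraelectronvolts:
  0.003246 petaelectronvolts = 0.003246 × 10³ teraelectronvolts = 3.246
  4635 gigaelectronvolts = 4635 × 10⁻³ teraelectronvolts = 4.635
  27520 gigaelectronvolts = 27520 × 10⁻³ teraelectronvolts = 27.52
Sum: 3.246 + 4.635 + 27.52 = 35.401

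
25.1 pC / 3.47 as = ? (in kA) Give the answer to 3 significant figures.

7230 kA

(25.1 × 10^-12) / (3.47 × 10^-18) = 7.2334 × 10^6 A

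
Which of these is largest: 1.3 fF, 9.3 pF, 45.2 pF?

1.3 fF = 0.0000000000000013 F
9.3 pF = 0.0000000000093 F
45.2 pF = 0.0000000000452 F

45.2 pF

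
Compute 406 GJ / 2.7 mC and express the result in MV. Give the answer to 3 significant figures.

(406 × 10^9) / (2.7 × 10^-3) = 150.37 × 10^12 V

150000000 MV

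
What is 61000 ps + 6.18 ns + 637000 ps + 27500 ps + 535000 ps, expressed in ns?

In ns:
  61000 ps = 61000 × 10^-3 ns = 61
  6.18 ns → 6.18
  637000 ps = 637000 × 10^-3 ns = 637
  27500 ps = 27500 × 10^-3 ns = 27.5
  535000 ps = 535000 × 10^-3 ns = 535
Sum: 61 + 6.18 + 637 + 27.5 + 535 = 1266.68

1266.68 ns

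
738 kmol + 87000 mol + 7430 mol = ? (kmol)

In kmol:
  738 kmol → 738
  87000 mol = 87000 × 10⁻³ kmol = 87
  7430 mol = 7430 × 10⁻³ kmol = 7.43
Sum: 738 + 87 + 7.43 = 832.43

832.43 kmol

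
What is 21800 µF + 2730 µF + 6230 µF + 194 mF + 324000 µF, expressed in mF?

548.76 mF

In mF:
  21800 µF = 21800e-3 mF = 21.8
  2730 µF = 2730e-3 mF = 2.73
  6230 µF = 6230e-3 mF = 6.23
  194 mF → 194
  324000 µF = 324000e-3 mF = 324
Sum: 21.8 + 2.73 + 6.23 + 194 + 324 = 548.76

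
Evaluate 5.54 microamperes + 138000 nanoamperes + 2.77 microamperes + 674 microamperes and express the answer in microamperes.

In microamperes:
  5.54 microamperes → 5.54
  138000 nanoamperes = 138000 × 10^-3 microamperes = 138
  2.77 microamperes → 2.77
  674 microamperes → 674
Sum: 5.54 + 138 + 2.77 + 674 = 820.31

820.31 microamperes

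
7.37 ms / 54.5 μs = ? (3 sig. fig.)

135

(7.37 × 10^-3) / (54.5 × 10^-6) = 0.1352 × 10^3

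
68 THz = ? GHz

tera = 10^12, giga = 10^9; factor is 10^3.
68 × 10^3 = 68000

68000 GHz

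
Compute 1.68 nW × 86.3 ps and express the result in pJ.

0.000000144984 pJ

1.68 × 10^-9 × 86.3 × 10^-12 = 144.984 × 10^-21 J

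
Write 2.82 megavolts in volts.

mega = 1e6, (no prefix) = 1e0; factor is 1e6.
2.82 × 1e6 = 2820000

2820000 volts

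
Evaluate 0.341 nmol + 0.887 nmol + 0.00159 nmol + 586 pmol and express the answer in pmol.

1815.59 pmol

In pmol:
  0.341 nmol = 0.341e3 pmol = 341
  0.887 nmol = 0.887e3 pmol = 887
  0.00159 nmol = 0.00159e3 pmol = 1.59
  586 pmol → 586
Sum: 341 + 887 + 1.59 + 586 = 1815.59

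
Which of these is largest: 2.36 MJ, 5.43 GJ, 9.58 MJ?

2.36 MJ = 2360000 J
5.43 GJ = 5430000000 J
9.58 MJ = 9580000 J

5.43 GJ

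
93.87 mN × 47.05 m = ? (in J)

93.87e-3 × 47.05 = 4416.5835e-3 J

4.4165835 J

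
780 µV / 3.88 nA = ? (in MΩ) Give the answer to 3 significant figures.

(780 × 10^-6) / (3.88 × 10^-9) = 201.03 × 10^3 Ω

0.201 MΩ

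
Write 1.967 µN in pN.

micro = 10^-6, pico = 10^-12; factor is 10^6.
1.967 × 10^6 = 1967000

1967000 pN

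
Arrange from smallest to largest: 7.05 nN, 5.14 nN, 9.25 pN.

7.05 nN = 0.00000000705 N
5.14 nN = 0.00000000514 N
9.25 pN = 0.00000000000925 N

9.25 pN < 5.14 nN < 7.05 nN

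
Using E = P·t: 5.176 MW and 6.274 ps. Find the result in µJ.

5.176e6 × 6.274e-12 = 32.474224e-6 J

32.474224 µJ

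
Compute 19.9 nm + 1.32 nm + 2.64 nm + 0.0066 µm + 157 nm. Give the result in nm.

In nm:
  19.9 nm → 19.9
  1.32 nm → 1.32
  2.64 nm → 2.64
  0.0066 µm = 0.0066 × 10^3 nm = 6.6
  157 nm → 157
Sum: 19.9 + 1.32 + 2.64 + 6.6 + 157 = 187.46

187.46 nm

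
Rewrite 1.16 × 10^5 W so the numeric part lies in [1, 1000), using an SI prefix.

116 kW

= 116 × 10^3 W; 10^3 is kilo.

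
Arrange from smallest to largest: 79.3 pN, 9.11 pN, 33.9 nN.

9.11 pN < 79.3 pN < 33.9 nN

79.3 pN = 0.0000000000793 N
9.11 pN = 0.00000000000911 N
33.9 nN = 0.0000000339 N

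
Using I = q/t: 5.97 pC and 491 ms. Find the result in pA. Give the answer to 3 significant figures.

(5.97 × 10^-12) / (491 × 10^-3) = 0.012159 × 10^-9 A

12.2 pA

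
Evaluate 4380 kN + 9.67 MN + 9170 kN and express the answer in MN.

23.22 MN

In MN:
  4380 kN = 4380 × 10^-3 MN = 4.38
  9.67 MN → 9.67
  9170 kN = 9170 × 10^-3 MN = 9.17
Sum: 4.38 + 9.67 + 9.17 = 23.22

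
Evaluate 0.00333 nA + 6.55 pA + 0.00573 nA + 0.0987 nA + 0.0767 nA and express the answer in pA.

191.01 pA

In pA:
  0.00333 nA = 0.00333 × 10^3 pA = 3.33
  6.55 pA → 6.55
  0.00573 nA = 0.00573 × 10^3 pA = 5.73
  0.0987 nA = 0.0987 × 10^3 pA = 98.7
  0.0767 nA = 0.0767 × 10^3 pA = 76.7
Sum: 3.33 + 6.55 + 5.73 + 98.7 + 76.7 = 191.01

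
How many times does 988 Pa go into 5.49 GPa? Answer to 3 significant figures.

5560000

(5.49 × 10⁹) / (988) = 0.005557 × 10⁹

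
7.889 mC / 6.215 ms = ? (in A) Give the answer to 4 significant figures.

1.269 A

(7.889e-3) / (6.215e-3) = 1.26935 A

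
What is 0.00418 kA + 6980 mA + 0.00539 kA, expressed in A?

In A:
  0.00418 kA = 0.00418e3 A = 4.18
  6980 mA = 6980e-3 A = 6.98
  0.00539 kA = 0.00539e3 A = 5.39
Sum: 4.18 + 6.98 + 5.39 = 16.55

16.55 A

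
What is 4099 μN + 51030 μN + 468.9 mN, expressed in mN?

In mN:
  4099 μN = 4099 × 10⁻³ mN = 4.099
  51030 μN = 51030 × 10⁻³ mN = 51.03
  468.9 mN → 468.9
Sum: 4.099 + 51.03 + 468.9 = 524.029

524.029 mN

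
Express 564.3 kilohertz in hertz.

564300 hertz

kilo = 1e3, (no prefix) = 1e0; factor is 1e3.
564.3 × 1e3 = 564300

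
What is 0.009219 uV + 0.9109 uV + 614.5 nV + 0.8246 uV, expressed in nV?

In nV:
  0.009219 uV = 0.009219e3 nV = 9.219
  0.9109 uV = 0.9109e3 nV = 910.9
  614.5 nV → 614.5
  0.8246 uV = 0.8246e3 nV = 824.6
Sum: 9.219 + 910.9 + 614.5 + 824.6 = 2359.219

2359.219 nV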